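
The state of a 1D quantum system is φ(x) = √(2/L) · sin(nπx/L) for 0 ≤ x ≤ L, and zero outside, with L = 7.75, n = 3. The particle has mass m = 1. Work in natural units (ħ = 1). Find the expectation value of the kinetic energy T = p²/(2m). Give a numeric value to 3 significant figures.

T = −(ħ²/2m) d²/dx², so ⟨T⟩ = −(ħ²/2m) ∫ φ*·φ'' dx; with m = 1.
d/dx sin(nπx/L) = (nπ/L)·cos(nπx/L) and d²/dx² sin(nπx/L) = −(nπ/L)²·sin(nπx/L); on 0 ≤ x ≤ L, ∫sin²(nπx/L) dx = L/2 and ∫sin(nπx/L)·cos(nπx/L) dx = 0.
⟨T⟩ = 0.73945.

0.739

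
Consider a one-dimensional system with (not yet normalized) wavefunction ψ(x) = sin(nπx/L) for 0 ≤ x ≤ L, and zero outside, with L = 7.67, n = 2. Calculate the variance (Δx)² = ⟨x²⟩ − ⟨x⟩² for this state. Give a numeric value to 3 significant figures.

4.16

Compute ⟨x⟩ and ⟨x²⟩ separately, then (Δx)² = ⟨x²⟩ − ⟨x⟩².
With sin²θ = (1 − cos2θ)/2 on 0 ≤ x ≤ L: ∫sin²(nπx/L) dx = L/2, ∫x·sin²(nπx/L) dx = L²/4, ∫x²·sin²(nπx/L) dx = L³·(1/6 − 1/(4n²π²)); higher powers xᵏ the same way, integrating xᵏ·cos(2nπx/L) by parts.
Normalization: ∫|ψ|² dx = 3.8350.
⟨x⟩ = 3.8350 and ⟨x²⟩ = 18.865.
(Δx)² = 18.865 − (3.8350)² = 4.1573.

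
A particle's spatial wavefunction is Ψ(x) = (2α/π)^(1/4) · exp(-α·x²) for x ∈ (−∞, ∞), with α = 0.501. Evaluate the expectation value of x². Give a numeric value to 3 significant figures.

0.499

⟨x²⟩ = ∫ x²·|Ψ|² dx (integrals over the domain).
Gaussian moments: ∫x^(2j)·e^(−2αx²) dx = (2j−1)!!/(4α)^j · √(π/(2α)), odd powers integrate to 0; here √(π/(2α)) = 1.7707.
⟨x²⟩ = 0.49900.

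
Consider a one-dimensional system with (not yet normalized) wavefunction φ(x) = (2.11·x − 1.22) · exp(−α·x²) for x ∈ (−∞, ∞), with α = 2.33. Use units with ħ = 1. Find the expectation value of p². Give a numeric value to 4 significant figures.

3.462

p² φ = −ħ² d²φ/dx²; ⟨p²⟩ = −ħ² ∫ φ*·φ'' dx / ∫|φ|² dx.
Expand each integrand as polynomial × e^(−2αx²) and use ∫x^(2j)·e^(−2αx²) dx = (2j−1)!!/(4α)^j · √(π/(2α)), odd powers → 0; here √(π/(2α)) = 0.82107. Differentiate with the product rule, d/dx e^(−αx²) = −2αx·e^(−αx²).
State is unnormalized: ∫|φ|² dx = 1.6143, and ∫φ*·(−ħ² φ'') dx = 5.5891, so ⟨p²⟩ = 5.5891 / 1.6143.
⟨p²⟩ = 3.4622.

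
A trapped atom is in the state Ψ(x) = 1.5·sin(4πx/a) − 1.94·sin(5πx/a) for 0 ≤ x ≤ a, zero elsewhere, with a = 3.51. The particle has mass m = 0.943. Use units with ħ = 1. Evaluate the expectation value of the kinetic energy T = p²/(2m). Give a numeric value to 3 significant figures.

9.19

T = −(ħ²/2m) d²/dx², so ⟨T⟩ = −(ħ²/2m) ∫ Ψ*·Ψ'' dx / ∫|Ψ|² dx; with m = 0.943.
d²/dx² sin(jπx/a) = −(jπ/a)²·sin(jπx/a); on 0 ≤ x ≤ a, ∫sin²(jπx/a) dx = a/2 and ∫sin(jπx/a)·sin(lπx/a) dx = 0 for j ≠ l, so only diagonal terms survive in ∫|Ψ|² and ∫Ψ·Ψ″; ∫Ψ·Ψ′ dx = [Ψ²/2] between the walls = 0.
State is unnormalized: ∫|Ψ|² dx = 10.554, and ∫Ψ*·(−ħ²/2m · Ψ'') dx = 96.976, so ⟨T⟩ = 96.976 / 10.554.
⟨T⟩ = 9.1887.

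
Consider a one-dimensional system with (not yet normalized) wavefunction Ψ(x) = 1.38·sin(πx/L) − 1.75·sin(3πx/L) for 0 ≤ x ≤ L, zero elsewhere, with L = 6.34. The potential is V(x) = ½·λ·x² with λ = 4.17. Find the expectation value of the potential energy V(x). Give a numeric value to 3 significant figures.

22.9

⟨V⟩ = ∫ V(x)·|Ψ|² dx / ∫|Ψ|² dx.
On 0 ≤ x ≤ L (j ≠ l): ∫sin²(jπx/L) dx = L/2, ∫sin(jπx/L)·sin(lπx/L) dx = 0; diagonal moments ∫x·sin²(jπx/L) dx = L²/4, ∫x²·sin²(jπx/L) dx = L³·(1/6 − 1/(4j²π²)); cross terms ∫x·sin(jπx/L)·sin(lπx/L) dx = 0 for j + l even and −4jlL²/(π²(j² − l²)²) for j + l odd, ∫x²·sin(jπx/L)·sin(lπx/L) dx = (−1)^(j+l)·4jlL³/(π²(j² − l²)²); higher powers the same way via product-to-sum and parts.
State is unnormalized: ∫|Ψ|² dx = 15.745, and ∫Ψ*·V(x)·Ψ dx = 360.89, so ⟨V⟩ = 360.89 / 15.745.
⟨V⟩ = 22.921.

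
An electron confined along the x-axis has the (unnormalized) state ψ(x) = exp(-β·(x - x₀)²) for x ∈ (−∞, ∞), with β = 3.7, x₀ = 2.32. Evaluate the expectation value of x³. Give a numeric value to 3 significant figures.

13.0

⟨x³⟩ = ∫ x³·|ψ|² dx / ∫|ψ|² dx (integrals over the domain).
Gaussian moments (u = x − x₀): ∫u^(2j)·e^(−2βu²) du = (2j−1)!!/(4β)^j · √(π/(2β)), odd powers integrate to 0; here √(π/(2β)) = 0.65157.
State is unnormalized: ∫|ψ|² dx = 0.65157, and ∫ψ*·x³·ψ dx = 8.4426, so ⟨x³⟩ = 8.4426 / 0.65157.
⟨x³⟩ = 12.957.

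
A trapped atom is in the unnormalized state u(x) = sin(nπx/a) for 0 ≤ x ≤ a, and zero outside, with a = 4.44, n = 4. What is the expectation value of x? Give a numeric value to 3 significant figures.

⟨x⟩ = ∫ x·|u|² dx / ∫|u|² dx (integrals over the domain).
With sin²θ = (1 − cos2θ)/2 on 0 ≤ x ≤ a: ∫sin²(nπx/a) dx = a/2, ∫x·sin²(nπx/a) dx = a²/4, ∫x²·sin²(nπx/a) dx = a³·(1/6 − 1/(4n²π²)); higher powers xᵏ the same way, integrating xᵏ·cos(2nπx/a) by parts.
State is unnormalized: ∫|u|² dx = 2.2200, and ∫u*·x·u dx = 4.9284, so ⟨x⟩ = 4.9284 / 2.2200.
⟨x⟩ = 2.2200.

2.22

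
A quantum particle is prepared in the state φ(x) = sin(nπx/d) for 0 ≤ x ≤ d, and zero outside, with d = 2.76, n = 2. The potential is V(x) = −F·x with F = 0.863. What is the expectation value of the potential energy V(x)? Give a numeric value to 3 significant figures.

⟨V⟩ = ∫ V(x)·|φ|² dx / ∫|φ|² dx.
With sin²θ = (1 − cos2θ)/2 on 0 ≤ x ≤ d: ∫sin²(nπx/d) dx = d/2, ∫x·sin²(nπx/d) dx = d²/4, ∫x²·sin²(nπx/d) dx = d³·(1/6 − 1/(4n²π²)); higher powers xᵏ the same way, integrating xᵏ·cos(2nπx/d) by parts.
State is unnormalized: ∫|φ|² dx = 1.3800, and ∫φ*·V(x)·φ dx = -1.6435, so ⟨V⟩ = -1.6435 / 1.3800.
⟨V⟩ = -1.1909.

-1.19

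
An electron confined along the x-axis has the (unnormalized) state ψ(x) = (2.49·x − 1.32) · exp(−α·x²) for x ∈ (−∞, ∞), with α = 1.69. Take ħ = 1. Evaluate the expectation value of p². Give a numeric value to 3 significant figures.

2.86

p² ψ = −ħ² d²ψ/dx²; ⟨p²⟩ = −ħ² ∫ ψ*·ψ'' dx / ∫|ψ|² dx.
Expand each integrand as polynomial × e^(−2αx²) and use ∫x^(2j)·e^(−2αx²) dx = (2j−1)!!/(4α)^j · √(π/(2α)), odd powers → 0; here √(π/(2α)) = 0.96409. Differentiate with the product rule, d/dx e^(−αx²) = −2αx·e^(−αx²).
State is unnormalized: ∫|ψ|² dx = 2.5641, and ∫ψ*·(−ħ² ψ'') dx = 7.3220, so ⟨p²⟩ = 7.3220 / 2.5641.
⟨p²⟩ = 2.8556.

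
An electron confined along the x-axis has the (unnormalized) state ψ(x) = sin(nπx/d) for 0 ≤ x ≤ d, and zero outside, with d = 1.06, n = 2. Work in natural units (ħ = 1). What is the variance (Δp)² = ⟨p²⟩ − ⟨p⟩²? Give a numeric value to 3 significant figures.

35.1

Compute ⟨p⟩ and ⟨p²⟩ separately; (Δp)² = ⟨p²⟩ − ⟨p⟩².
d/dx sin(nπx/d) = (nπ/d)·cos(nπx/d) and d²/dx² sin(nπx/d) = −(nπ/d)²·sin(nπx/d); on 0 ≤ x ≤ d, ∫sin²(nπx/d) dx = d/2 and ∫sin(nπx/d)·cos(nπx/d) dx = 0.
Normalization: ∫|ψ|² dx = 0.53000.
⟨p⟩ = 0.0000 and ⟨p²⟩ = 35.136.
(Δp)² = 35.136 − (0.0000)² = 35.136.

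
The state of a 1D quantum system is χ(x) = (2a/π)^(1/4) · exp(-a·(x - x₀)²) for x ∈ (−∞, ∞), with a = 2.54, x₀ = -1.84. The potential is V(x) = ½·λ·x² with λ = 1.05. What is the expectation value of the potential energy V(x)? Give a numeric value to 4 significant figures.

1.829

⟨V⟩ = ∫ V(x)·|χ|² dx.
Gaussian moments (u = x − x₀): ∫u^(2j)·e^(−2au²) du = (2j−1)!!/(4a)^j · √(π/(2a)), odd powers integrate to 0; here √(π/(2a)) = 0.78640.
⟨V⟩ = 1.8291.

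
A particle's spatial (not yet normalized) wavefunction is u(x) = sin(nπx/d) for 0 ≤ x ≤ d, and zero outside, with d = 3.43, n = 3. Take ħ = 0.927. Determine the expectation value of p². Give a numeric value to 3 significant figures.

p² u = −ħ² d²u/dx²; ⟨p²⟩ = −ħ² ∫ u*·u'' dx / ∫|u|² dx.
d/dx sin(nπx/d) = (nπ/d)·cos(nπx/d) and d²/dx² sin(nπx/d) = −(nπ/d)²·sin(nπx/d); on 0 ≤ x ≤ d, ∫sin²(nπx/d) dx = d/2 and ∫sin(nπx/d)·cos(nπx/d) dx = 0.
State is unnormalized: ∫|u|² dx = 1.7150, and ∫u*·(−ħ² u'') dx = 11.127, so ⟨p²⟩ = 11.127 / 1.7150.
⟨p²⟩ = 6.4880.

6.49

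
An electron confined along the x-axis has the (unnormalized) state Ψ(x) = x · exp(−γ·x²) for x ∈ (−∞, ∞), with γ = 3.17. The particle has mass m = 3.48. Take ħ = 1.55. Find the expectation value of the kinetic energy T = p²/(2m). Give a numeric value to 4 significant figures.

T = −(ħ²/2m) d²/dx², so ⟨T⟩ = −(ħ²/2m) ∫ Ψ*·Ψ'' dx / ∫|Ψ|² dx; with m = 3.48.
Expand each integrand as polynomial × e^(−2γx²) and use ∫x^(2j)·e^(−2γx²) dx = (2j−1)!!/(4γ)^j · √(π/(2γ)), odd powers → 0; here √(π/(2γ)) = 0.70393. Differentiate with the product rule, d/dx e^(−γx²) = −2γx·e^(−γx²).
State is unnormalized: ∫|Ψ|² dx = 0.055515, and ∫Ψ*·(−ħ²/2m · Ψ'') dx = 0.18224, so ⟨T⟩ = 0.18224 / 0.055515.
⟨T⟩ = 3.2827.

3.283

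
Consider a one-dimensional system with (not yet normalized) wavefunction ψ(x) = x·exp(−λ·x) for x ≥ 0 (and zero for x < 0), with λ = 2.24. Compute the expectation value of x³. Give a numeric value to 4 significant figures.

⟨x³⟩ = ∫ x³·|ψ|² dx / ∫|ψ|² dx (integrals over the domain).
Every integrand reduces to terms xʲ·e^(−2λx) on [0, ∞); use ∫₀^∞ xʲ·e^(−2λx) dx = j!/(2λ)^(j+1).
State is unnormalized: ∫|ψ|² dx = 0.022243, and ∫ψ*·x³·ψ dx = 0.014843, so ⟨x³⟩ = 0.014843 / 0.022243.
⟨x³⟩ = 0.66729.

0.6673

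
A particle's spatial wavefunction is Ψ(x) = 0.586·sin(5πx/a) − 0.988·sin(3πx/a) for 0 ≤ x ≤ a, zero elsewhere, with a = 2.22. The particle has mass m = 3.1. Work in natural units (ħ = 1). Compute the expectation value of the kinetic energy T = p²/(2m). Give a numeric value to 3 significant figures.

T = −(ħ²/2m) d²/dx², so ⟨T⟩ = −(ħ²/2m) ∫ Ψ*·Ψ'' dx / ∫|Ψ|² dx; with m = 3.1.
d²/dx² sin(jπx/a) = −(jπ/a)²·sin(jπx/a); on 0 ≤ x ≤ a, ∫sin²(jπx/a) dx = a/2 and ∫sin(jπx/a)·sin(lπx/a) dx = 0 for j ≠ l, so only diagonal terms survive in ∫|Ψ|² and ∫Ψ·Ψ″; ∫Ψ·Ψ′ dx = [Ψ²/2] between the walls = 0.
State is unnormalized: ∫|Ψ|² dx = 1.4647, and ∫Ψ*·(−ħ²/2m · Ψ'') dx = 6.2277, so ⟨T⟩ = 6.2277 / 1.4647.
⟨T⟩ = 4.2519.

4.25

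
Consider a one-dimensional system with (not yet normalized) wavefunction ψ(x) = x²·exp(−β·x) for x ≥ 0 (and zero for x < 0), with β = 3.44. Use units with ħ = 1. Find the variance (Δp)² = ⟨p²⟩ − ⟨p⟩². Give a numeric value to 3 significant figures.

Compute ⟨p⟩ and ⟨p²⟩ separately; (Δp)² = ⟨p²⟩ − ⟨p⟩².
Differentiate x²·exp(−β·x) with the product rule; every integrand then reduces to terms xʲ·e^(−2βx) on [0, ∞), with ∫₀^∞ xʲ·e^(−2βx) dx = j!/(2β)^(j+1).
Normalization: ∫|ψ|² dx = 0.0015569.
⟨p⟩ = 0.0000 and ⟨p²⟩ = 3.9445.
(Δp)² = 3.9445 − (0.0000)² = 3.9445.

3.94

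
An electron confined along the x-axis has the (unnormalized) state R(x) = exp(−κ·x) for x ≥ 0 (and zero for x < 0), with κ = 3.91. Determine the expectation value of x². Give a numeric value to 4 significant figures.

0.03271

⟨x²⟩ = ∫ x²·|R|² dx / ∫|R|² dx (integrals over the domain).
Every integrand reduces to terms xʲ·e^(−2κx) on [0, ∞); use ∫₀^∞ xʲ·e^(−2κx) dx = j!/(2κ)^(j+1).
State is unnormalized: ∫|R|² dx = 0.12788, and ∫R*·x²·R dx = 0.0041822, so ⟨x²⟩ = 0.0041822 / 0.12788.
⟨x²⟩ = 0.032705.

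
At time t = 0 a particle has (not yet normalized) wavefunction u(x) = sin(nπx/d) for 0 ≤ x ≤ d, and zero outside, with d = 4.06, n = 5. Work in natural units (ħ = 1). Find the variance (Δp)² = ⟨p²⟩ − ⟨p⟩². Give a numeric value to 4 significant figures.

Compute ⟨p⟩ and ⟨p²⟩ separately; (Δp)² = ⟨p²⟩ − ⟨p⟩².
d/dx sin(nπx/d) = (nπ/d)·cos(nπx/d) and d²/dx² sin(nπx/d) = −(nπ/d)²·sin(nπx/d); on 0 ≤ x ≤ d, ∫sin²(nπx/d) dx = d/2 and ∫sin(nπx/d)·cos(nπx/d) dx = 0.
Normalization: ∫|u|² dx = 2.0300.
⟨p⟩ = 0.0000 and ⟨p²⟩ = 14.969.
(Δp)² = 14.969 − (0.0000)² = 14.969.

14.97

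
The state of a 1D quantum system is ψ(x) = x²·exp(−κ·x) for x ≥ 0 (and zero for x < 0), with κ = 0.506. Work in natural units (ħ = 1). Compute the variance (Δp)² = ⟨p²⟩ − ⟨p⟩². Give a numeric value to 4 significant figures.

0.08535

Compute ⟨p⟩ and ⟨p²⟩ separately; (Δp)² = ⟨p²⟩ − ⟨p⟩².
Differentiate x²·exp(−κ·x) with the product rule; every integrand then reduces to terms xʲ·e^(−2κx) on [0, ∞), with ∫₀^∞ xʲ·e^(−2κx) dx = j!/(2κ)^(j+1).
Normalization: ∫|ψ|² dx = 22.610.
⟨p⟩ = 0.0000 and ⟨p²⟩ = 0.085345.
(Δp)² = 0.085345 − (0.0000)² = 0.085345.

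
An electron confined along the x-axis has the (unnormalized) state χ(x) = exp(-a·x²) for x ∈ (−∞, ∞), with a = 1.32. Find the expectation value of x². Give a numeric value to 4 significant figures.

⟨x²⟩ = ∫ x²·|χ|² dx / ∫|χ|² dx (integrals over the domain).
Gaussian moments: ∫x^(2j)·e^(−2ax²) dx = (2j−1)!!/(4a)^j · √(π/(2a)), odd powers integrate to 0; here √(π/(2a)) = 1.0909.
State is unnormalized: ∫|χ|² dx = 1.0909, and ∫χ*·x²·χ dx = 0.20660, so ⟨x²⟩ = 0.20660 / 1.0909.
⟨x²⟩ = 0.18939.

0.1894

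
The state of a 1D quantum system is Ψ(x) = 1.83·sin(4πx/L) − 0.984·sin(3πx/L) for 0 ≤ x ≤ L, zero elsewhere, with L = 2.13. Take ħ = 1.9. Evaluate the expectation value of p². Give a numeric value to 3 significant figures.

113.

p² Ψ = −ħ² d²Ψ/dx²; ⟨p²⟩ = −ħ² ∫ Ψ*·Ψ'' dx / ∫|Ψ|² dx.
d²/dx² sin(jπx/L) = −(jπ/L)²·sin(jπx/L); on 0 ≤ x ≤ L, ∫sin²(jπx/L) dx = L/2 and ∫sin(jπx/L)·sin(lπx/L) dx = 0 for j ≠ l, so only diagonal terms survive in ∫|Ψ|² and ∫Ψ·Ψ″; ∫Ψ·Ψ′ dx = [Ψ²/2] between the walls = 0.
State is unnormalized: ∫|Ψ|² dx = 4.5978, and ∫Ψ*·(−ħ² Ψ'') dx = 521.03, so ⟨p²⟩ = 521.03 / 4.5978.
⟨p²⟩ = 113.32.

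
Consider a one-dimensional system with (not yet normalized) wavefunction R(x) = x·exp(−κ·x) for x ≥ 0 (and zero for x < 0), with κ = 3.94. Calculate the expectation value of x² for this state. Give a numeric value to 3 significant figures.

0.193

⟨x²⟩ = ∫ x²·|R|² dx / ∫|R|² dx (integrals over the domain).
Every integrand reduces to terms xʲ·e^(−2κx) on [0, ∞); use ∫₀^∞ xʲ·e^(−2κx) dx = j!/(2κ)^(j+1).
State is unnormalized: ∫|R|² dx = 0.0040874, and ∫R*·x²·R dx = 0.00078991, so ⟨x²⟩ = 0.00078991 / 0.0040874.
⟨x²⟩ = 0.19325.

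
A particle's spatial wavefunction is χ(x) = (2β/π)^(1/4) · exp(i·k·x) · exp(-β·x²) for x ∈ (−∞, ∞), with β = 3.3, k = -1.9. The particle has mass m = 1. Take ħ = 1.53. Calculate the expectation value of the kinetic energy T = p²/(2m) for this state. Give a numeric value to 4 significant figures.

T = −(ħ²/2m) d²/dx², so ⟨T⟩ = −(ħ²/2m) ∫ χ*·χ'' dx; with m = 1.
Gaussian moments: ∫x^(2j)·e^(−2βx²) dx = (2j−1)!!/(4β)^j · √(π/(2β)), odd powers integrate to 0; here √(π/(2β)) = 0.68993. Derivatives: χ′ = (ik − 2βx)·χ, χ″ = ((ik − 2βx)² − 2β)·χ; the odd-in-x pieces drop out.
⟨T⟩ = 8.0878.

8.088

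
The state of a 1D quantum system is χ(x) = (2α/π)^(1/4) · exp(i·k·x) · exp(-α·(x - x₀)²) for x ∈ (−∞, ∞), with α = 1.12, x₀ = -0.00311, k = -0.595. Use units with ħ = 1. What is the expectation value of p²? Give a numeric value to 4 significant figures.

p² χ = −ħ² d²χ/dx²; ⟨p²⟩ = −ħ² ∫ χ*·χ'' dx.
Gaussian moments (u = x − x₀): ∫u^(2j)·e^(−2αu²) du = (2j−1)!!/(4α)^j · √(π/(2α)), odd powers integrate to 0; here √(π/(2α)) = 1.1843. Derivatives: χ′ = (ik − 2αu)·χ, χ″ = ((ik − 2αu)² − 2α)·χ; the odd-in-u pieces drop out.
⟨p²⟩ = 1.4740.

1.474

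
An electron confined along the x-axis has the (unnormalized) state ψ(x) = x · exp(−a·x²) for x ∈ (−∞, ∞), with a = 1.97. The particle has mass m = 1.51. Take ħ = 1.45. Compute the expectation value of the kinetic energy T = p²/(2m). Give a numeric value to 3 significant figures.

4.11

T = −(ħ²/2m) d²/dx², so ⟨T⟩ = −(ħ²/2m) ∫ ψ*·ψ'' dx / ∫|ψ|² dx; with m = 1.51.
Expand each integrand as polynomial × e^(−2ax²) and use ∫x^(2j)·e^(−2ax²) dx = (2j−1)!!/(4a)^j · √(π/(2a)), odd powers → 0; here √(π/(2a)) = 0.89295. Differentiate with the product rule, d/dx e^(−ax²) = −2ax·e^(−ax²).
State is unnormalized: ∫|ψ|² dx = 0.11332, and ∫ψ*·(−ħ²/2m · ψ'') dx = 0.46625, so ⟨T⟩ = 0.46625 / 0.11332.
⟨T⟩ = 4.1145.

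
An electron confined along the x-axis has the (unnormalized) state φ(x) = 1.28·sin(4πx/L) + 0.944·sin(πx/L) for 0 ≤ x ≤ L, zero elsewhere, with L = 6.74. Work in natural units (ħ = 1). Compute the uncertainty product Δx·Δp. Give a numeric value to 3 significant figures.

2.59

Δx = √(⟨x²⟩−⟨x⟩²), Δp = √(⟨p²⟩−⟨p⟩²).
On 0 ≤ x ≤ L (j ≠ l): ∫sin²(jπx/L) dx = L/2, ∫sin(jπx/L)·sin(lπx/L) dx = 0; diagonal moments ∫x·sin²(jπx/L) dx = L²/4, ∫x²·sin²(jπx/L) dx = L³·(1/6 − 1/(4j²π²)); cross terms ∫x·sin(jπx/L)·sin(lπx/L) dx = 0 for j + l even and −4jlL²/(π²(j² − l²)²) for j + l odd, ∫x²·sin(jπx/L)·sin(lπx/L) dx = (−1)^(j+l)·4jlL³/(π²(j² − l²)²); higher powers the same way via product-to-sum and parts. d²/dx² sin(jπx/L) = −(jπ/L)²·sin(jπx/L); on 0 ≤ x ≤ L, ∫sin²(jπx/L) dx = L/2 and ∫sin(jπx/L)·sin(lπx/L) dx = 0 for j ≠ l, so only diagonal terms survive in ∫|φ|² and ∫φ·φ″; ∫φ·φ′ dx = [φ²/2] between the walls = 0.
Normalization: ∫|φ|² dx = 8.5245.
⟨x⟩ = 3.2772, ⟨x²⟩ = 13.613 ⇒ Δx = 1.6950.
⟨p⟩ = 0.0000, ⟨p²⟩ = 2.3281 ⇒ Δp = 1.5258.
Δx·Δp = 2.5863.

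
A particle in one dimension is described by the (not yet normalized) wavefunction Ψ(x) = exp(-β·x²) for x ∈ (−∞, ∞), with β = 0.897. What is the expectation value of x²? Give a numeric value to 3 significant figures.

⟨x²⟩ = ∫ x²·|Ψ|² dx / ∫|Ψ|² dx (integrals over the domain).
Gaussian moments: ∫x^(2j)·e^(−2βx²) dx = (2j−1)!!/(4β)^j · √(π/(2β)), odd powers integrate to 0; here √(π/(2β)) = 1.3233.
State is unnormalized: ∫|Ψ|² dx = 1.3233, and ∫Ψ*·x²·Ψ dx = 0.36882, so ⟨x²⟩ = 0.36882 / 1.3233.
⟨x²⟩ = 0.27871.

0.279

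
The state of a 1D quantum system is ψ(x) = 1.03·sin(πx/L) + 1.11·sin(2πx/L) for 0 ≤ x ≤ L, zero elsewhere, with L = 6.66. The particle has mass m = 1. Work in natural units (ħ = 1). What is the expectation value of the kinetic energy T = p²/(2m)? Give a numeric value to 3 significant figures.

0.291

T = −(ħ²/2m) d²/dx², so ⟨T⟩ = −(ħ²/2m) ∫ ψ*·ψ'' dx / ∫|ψ|² dx; with m = 1.
d²/dx² sin(jπx/L) = −(jπ/L)²·sin(jπx/L); on 0 ≤ x ≤ L, ∫sin²(jπx/L) dx = L/2 and ∫sin(jπx/L)·sin(lπx/L) dx = 0 for j ≠ l, so only diagonal terms survive in ∫|ψ|² and ∫ψ·ψ″; ∫ψ·ψ′ dx = [ψ²/2] between the walls = 0.
State is unnormalized: ∫|ψ|² dx = 7.6357, and ∫ψ*·(−ħ²/2m · ψ'') dx = 2.2189, so ⟨T⟩ = 2.2189 / 7.6357.
⟨T⟩ = 0.29060.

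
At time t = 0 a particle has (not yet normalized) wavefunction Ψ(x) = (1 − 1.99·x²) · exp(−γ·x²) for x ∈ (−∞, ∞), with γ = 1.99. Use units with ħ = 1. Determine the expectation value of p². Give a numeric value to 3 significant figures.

5.61

p² Ψ = −ħ² d²Ψ/dx²; ⟨p²⟩ = −ħ² ∫ Ψ*·Ψ'' dx / ∫|Ψ|² dx.
Expand each integrand as polynomial × e^(−2γx²) and use ∫x^(2j)·e^(−2γx²) dx = (2j−1)!!/(4γ)^j · √(π/(2γ)), odd powers → 0; here √(π/(2γ)) = 0.88845. Differentiate with the product rule, d/dx e^(−γx²) = −2γx·e^(−γx²).
State is unnormalized: ∫|Ψ|² dx = 0.61081, and ∫Ψ*·(−ħ² Ψ'') dx = 3.4255, so ⟨p²⟩ = 3.4255 / 0.61081.
⟨p²⟩ = 5.6082.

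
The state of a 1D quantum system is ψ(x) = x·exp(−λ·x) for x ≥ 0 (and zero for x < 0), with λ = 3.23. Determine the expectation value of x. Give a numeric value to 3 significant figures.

⟨x⟩ = ∫ x·|ψ|² dx / ∫|ψ|² dx (integrals over the domain).
Every integrand reduces to terms xʲ·e^(−2λx) on [0, ∞); use ∫₀^∞ xʲ·e^(−2λx) dx = j!/(2λ)^(j+1).
State is unnormalized: ∫|ψ|² dx = 0.0074188, and ∫ψ*·x·ψ dx = 0.0034453, so ⟨x⟩ = 0.0034453 / 0.0074188.
⟨x⟩ = 0.46440.

0.464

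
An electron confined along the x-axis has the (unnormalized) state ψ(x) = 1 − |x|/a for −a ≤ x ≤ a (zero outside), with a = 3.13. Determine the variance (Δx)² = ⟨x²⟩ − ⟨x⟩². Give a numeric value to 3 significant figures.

Compute ⟨x⟩ and ⟨x²⟩ separately, then (Δx)² = ⟨x²⟩ − ⟨x⟩².
ψ is even, so ∫ over [−a, a] = 2∫₀ᵃ with ψ = 1 − x/a there: ∫₀ᵃ (1 − x/a)² dx = a/3, ∫₀ᵃ x²(1 − x/a)² dx = a³/30, ∫₀ᵃ x⁴(1 − x/a)² dx = a⁵/105.
Normalization: ∫|ψ|² dx = 2.0867.
⟨x⟩ = 0.0000 and ⟨x²⟩ = 0.97969.
(Δx)² = 0.97969 − (0.0000)² = 0.97969.

0.980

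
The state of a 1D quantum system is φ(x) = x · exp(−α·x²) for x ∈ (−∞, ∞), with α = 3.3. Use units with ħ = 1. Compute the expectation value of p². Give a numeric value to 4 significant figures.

9.900

p² φ = −ħ² d²φ/dx²; ⟨p²⟩ = −ħ² ∫ φ*·φ'' dx / ∫|φ|² dx.
Expand each integrand as polynomial × e^(−2αx²) and use ∫x^(2j)·e^(−2αx²) dx = (2j−1)!!/(4α)^j · √(π/(2α)), odd powers → 0; here √(π/(2α)) = 0.68993. Differentiate with the product rule, d/dx e^(−αx²) = −2αx·e^(−αx²).
State is unnormalized: ∫|φ|² dx = 0.052267, and ∫φ*·(−ħ² φ'') dx = 0.51745, so ⟨p²⟩ = 0.51745 / 0.052267.
⟨p²⟩ = 9.9000.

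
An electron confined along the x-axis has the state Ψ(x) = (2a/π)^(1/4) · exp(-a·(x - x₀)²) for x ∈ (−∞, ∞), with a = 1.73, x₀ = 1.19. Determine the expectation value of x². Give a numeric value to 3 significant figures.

1.56

⟨x²⟩ = ∫ x²·|Ψ|² dx (integrals over the domain).
Gaussian moments (u = x − x₀): ∫u^(2j)·e^(−2au²) du = (2j−1)!!/(4a)^j · √(π/(2a)), odd powers integrate to 0; here √(π/(2a)) = 0.95288.
⟨x²⟩ = 1.5606.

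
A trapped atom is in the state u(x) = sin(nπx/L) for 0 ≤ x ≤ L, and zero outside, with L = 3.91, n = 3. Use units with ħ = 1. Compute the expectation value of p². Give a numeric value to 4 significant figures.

5.810

p² u = −ħ² d²u/dx²; ⟨p²⟩ = −ħ² ∫ u*·u'' dx / ∫|u|² dx.
d/dx sin(nπx/L) = (nπ/L)·cos(nπx/L) and d²/dx² sin(nπx/L) = −(nπ/L)²·sin(nπx/L); on 0 ≤ x ≤ L, ∫sin²(nπx/L) dx = L/2 and ∫sin(nπx/L)·cos(nπx/L) dx = 0.
State is unnormalized: ∫|u|² dx = 1.9550, and ∫u*·(−ħ² u'') dx = 11.359, so ⟨p²⟩ = 11.359 / 1.9550.
⟨p²⟩ = 5.8102.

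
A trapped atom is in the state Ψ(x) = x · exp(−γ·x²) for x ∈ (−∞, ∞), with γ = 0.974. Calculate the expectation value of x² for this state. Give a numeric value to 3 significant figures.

⟨x²⟩ = ∫ x²·|Ψ|² dx / ∫|Ψ|² dx (integrals over the domain).
Expand each integrand as polynomial × e^(−2γx²) and use ∫x^(2j)·e^(−2γx²) dx = (2j−1)!!/(4γ)^j · √(π/(2γ)), odd powers → 0; here √(π/(2γ)) = 1.2699.
State is unnormalized: ∫|Ψ|² dx = 0.32596, and ∫Ψ*·x²·Ψ dx = 0.25099, so ⟨x²⟩ = 0.25099 / 0.32596.
⟨x²⟩ = 0.77002.

0.770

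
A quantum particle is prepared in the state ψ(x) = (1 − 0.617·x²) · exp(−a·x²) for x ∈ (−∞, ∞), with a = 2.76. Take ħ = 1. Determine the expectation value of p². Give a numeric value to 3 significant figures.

3.49

p² ψ = −ħ² d²ψ/dx²; ⟨p²⟩ = −ħ² ∫ ψ*·ψ'' dx / ∫|ψ|² dx.
Expand each integrand as polynomial × e^(−2ax²) and use ∫x^(2j)·e^(−2ax²) dx = (2j−1)!!/(4a)^j · √(π/(2a)), odd powers → 0; here √(π/(2a)) = 0.75441. Differentiate with the product rule, d/dx e^(−ax²) = −2ax·e^(−ax²).
State is unnormalized: ∫|ψ|² dx = 0.67715, and ∫ψ*·(−ħ² ψ'') dx = 2.3604, so ⟨p²⟩ = 2.3604 / 0.67715.
⟨p²⟩ = 3.4858.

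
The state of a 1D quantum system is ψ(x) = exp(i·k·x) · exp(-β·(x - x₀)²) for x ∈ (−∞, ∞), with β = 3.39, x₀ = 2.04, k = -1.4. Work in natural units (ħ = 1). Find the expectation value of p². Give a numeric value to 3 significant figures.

p² ψ = −ħ² d²ψ/dx²; ⟨p²⟩ = −ħ² ∫ ψ*·ψ'' dx / ∫|ψ|² dx.
Gaussian moments (u = x − x₀): ∫u^(2j)·e^(−2βu²) du = (2j−1)!!/(4β)^j · √(π/(2β)), odd powers integrate to 0; here √(π/(2β)) = 0.68071. Derivatives: ψ′ = (ik − 2βu)·ψ, ψ″ = ((ik − 2βu)² − 2β)·ψ; the odd-in-u pieces drop out.
State is unnormalized: ∫|ψ|² dx = 0.68071, and ∫ψ*·(−ħ² ψ'') dx = 3.6418, so ⟨p²⟩ = 3.6418 / 0.68071.
⟨p²⟩ = 5.3500.

5.35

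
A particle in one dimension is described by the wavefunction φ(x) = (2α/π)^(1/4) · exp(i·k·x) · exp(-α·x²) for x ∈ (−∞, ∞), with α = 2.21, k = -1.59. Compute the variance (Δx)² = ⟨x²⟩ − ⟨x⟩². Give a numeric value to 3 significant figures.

0.113

Compute ⟨x⟩ and ⟨x²⟩ separately, then (Δx)² = ⟨x²⟩ − ⟨x⟩².
Gaussian moments: ∫x^(2j)·e^(−2αx²) dx = (2j−1)!!/(4α)^j · √(π/(2α)), odd powers integrate to 0; here √(π/(2α)) = 0.84307.
⟨x⟩ = 0.0000 and ⟨x²⟩ = 0.11312.
(Δx)² = 0.11312 − (0.0000)² = 0.11312.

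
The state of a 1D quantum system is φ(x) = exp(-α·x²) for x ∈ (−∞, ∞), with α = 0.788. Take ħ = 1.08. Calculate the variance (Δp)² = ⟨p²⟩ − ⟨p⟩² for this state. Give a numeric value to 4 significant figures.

0.9191

Compute ⟨p⟩ and ⟨p²⟩ separately; (Δp)² = ⟨p²⟩ − ⟨p⟩².
Gaussian moments: ∫x^(2j)·e^(−2αx²) dx = (2j−1)!!/(4α)^j · √(π/(2α)), odd powers integrate to 0; here √(π/(2α)) = 1.4119. Derivatives: d/dx e^(−αx²) = −2αx·e^(−αx²), d²/dx² e^(−αx²) = (4α²x² − 2α)·e^(−αx²).
Normalization: ∫|φ|² dx = 1.4119.
⟨p⟩ = 0.0000 and ⟨p²⟩ = 0.91912.
(Δp)² = 0.91912 − (0.0000)² = 0.91912.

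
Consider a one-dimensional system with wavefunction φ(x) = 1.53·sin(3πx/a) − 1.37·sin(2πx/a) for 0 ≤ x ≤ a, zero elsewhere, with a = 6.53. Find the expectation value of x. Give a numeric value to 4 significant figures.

4.528

⟨x⟩ = ∫ x·|φ|² dx / ∫|φ|² dx (integrals over the domain).
On 0 ≤ x ≤ a (j ≠ l): ∫sin²(jπx/a) dx = a/2, ∫sin(jπx/a)·sin(lπx/a) dx = 0; diagonal moments ∫x·sin²(jπx/a) dx = a²/4, ∫x²·sin²(jπx/a) dx = a³·(1/6 − 1/(4j²π²)); cross terms ∫x·sin(jπx/a)·sin(lπx/a) dx = 0 for j + l even and −4jla²/(π²(j² − l²)²) for j + l odd, ∫x²·sin(jπx/a)·sin(lπx/a) dx = (−1)^(j+l)·4jla³/(π²(j² − l²)²); higher powers the same way via product-to-sum and parts.
State is unnormalized: ∫|φ|² dx = 13.771, and ∫φ*·x·φ dx = 62.350, so ⟨x⟩ = 62.350 / 13.771.
⟨x⟩ = 4.5276.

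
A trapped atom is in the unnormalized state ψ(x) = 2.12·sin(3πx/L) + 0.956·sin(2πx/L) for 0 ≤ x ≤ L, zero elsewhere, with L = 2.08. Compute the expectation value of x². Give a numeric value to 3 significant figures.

0.782

⟨x²⟩ = ∫ x²·|ψ|² dx / ∫|ψ|² dx (integrals over the domain).
On 0 ≤ x ≤ L (j ≠ l): ∫sin²(jπx/L) dx = L/2, ∫sin(jπx/L)·sin(lπx/L) dx = 0; diagonal moments ∫x·sin²(jπx/L) dx = L²/4, ∫x²·sin²(jπx/L) dx = L³·(1/6 − 1/(4j²π²)); cross terms ∫x·sin(jπx/L)·sin(lπx/L) dx = 0 for j + l even and −4jlL²/(π²(j² − l²)²) for j + l odd, ∫x²·sin(jπx/L)·sin(lπx/L) dx = (−1)^(j+l)·4jlL³/(π²(j² − l²)²); higher powers the same way via product-to-sum and parts.
State is unnormalized: ∫|ψ|² dx = 5.6247, and ∫ψ*·x²·ψ dx = 4.3976, so ⟨x²⟩ = 4.3976 / 5.6247.
⟨x²⟩ = 0.78184.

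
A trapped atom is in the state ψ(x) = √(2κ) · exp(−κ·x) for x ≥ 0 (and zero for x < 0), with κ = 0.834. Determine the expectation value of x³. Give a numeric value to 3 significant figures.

1.29

⟨x³⟩ = ∫ x³·|ψ|² dx (integrals over the domain).
Every integrand reduces to terms xʲ·e^(−2κx) on [0, ∞); use ∫₀^∞ xʲ·e^(−2κx) dx = j!/(2κ)^(j+1).
⟨x³⟩ = 1.2929.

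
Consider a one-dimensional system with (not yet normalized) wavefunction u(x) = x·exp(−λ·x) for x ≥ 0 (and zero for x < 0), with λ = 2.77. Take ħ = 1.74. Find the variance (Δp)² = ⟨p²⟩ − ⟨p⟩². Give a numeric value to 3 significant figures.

Compute ⟨p⟩ and ⟨p²⟩ separately; (Δp)² = ⟨p²⟩ − ⟨p⟩².
Differentiate x·exp(−λ·x) with the product rule; every integrand then reduces to terms xʲ·e^(−2λx) on [0, ∞), with ∫₀^∞ xʲ·e^(−2λx) dx = j!/(2λ)^(j+1).
Normalization: ∫|u|² dx = 0.011763.
⟨p⟩ = 0.0000 and ⟨p²⟩ = 23.230.
(Δp)² = 23.230 − (0.0000)² = 23.230.

23.2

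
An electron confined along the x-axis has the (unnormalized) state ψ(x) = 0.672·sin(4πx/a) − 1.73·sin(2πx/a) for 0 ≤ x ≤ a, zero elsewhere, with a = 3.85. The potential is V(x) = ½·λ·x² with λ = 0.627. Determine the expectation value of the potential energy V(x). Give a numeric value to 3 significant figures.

1.35

⟨V⟩ = ∫ V(x)·|ψ|² dx / ∫|ψ|² dx.
On 0 ≤ x ≤ a (j ≠ l): ∫sin²(jπx/a) dx = a/2, ∫sin(jπx/a)·sin(lπx/a) dx = 0; diagonal moments ∫x·sin²(jπx/a) dx = a²/4, ∫x²·sin²(jπx/a) dx = a³·(1/6 − 1/(4j²π²)); cross terms ∫x·sin(jπx/a)·sin(lπx/a) dx = 0 for j + l even and −4jla²/(π²(j² − l²)²) for j + l odd, ∫x²·sin(jπx/a)·sin(lπx/a) dx = (−1)^(j+l)·4jla³/(π²(j² − l²)²); higher powers the same way via product-to-sum and parts.
State is unnormalized: ∫|ψ|² dx = 6.6306, and ∫ψ*·V(x)·ψ dx = 8.9821, so ⟨V⟩ = 8.9821 / 6.6306.
⟨V⟩ = 1.3546.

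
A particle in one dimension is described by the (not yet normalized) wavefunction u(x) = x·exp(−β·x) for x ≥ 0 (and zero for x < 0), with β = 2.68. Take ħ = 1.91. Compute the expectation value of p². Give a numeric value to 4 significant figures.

26.20

p² u = −ħ² d²u/dx²; ⟨p²⟩ = −ħ² ∫ u*·u'' dx / ∫|u|² dx.
Differentiate x·exp(−β·x) with the product rule; every integrand then reduces to terms xʲ·e^(−2βx) on [0, ∞), with ∫₀^∞ xʲ·e^(−2βx) dx = j!/(2β)^(j+1).
State is unnormalized: ∫|u|² dx = 0.012988, and ∫u*·(−ħ² u'') dx = 0.34031, so ⟨p²⟩ = 0.34031 / 0.012988.
⟨p²⟩ = 26.202.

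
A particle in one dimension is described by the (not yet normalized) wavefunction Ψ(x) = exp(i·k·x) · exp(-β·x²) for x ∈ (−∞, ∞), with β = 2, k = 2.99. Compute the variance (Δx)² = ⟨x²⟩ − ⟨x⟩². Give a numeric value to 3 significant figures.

0.125

Compute ⟨x⟩ and ⟨x²⟩ separately, then (Δx)² = ⟨x²⟩ − ⟨x⟩².
Gaussian moments: ∫x^(2j)·e^(−2βx²) dx = (2j−1)!!/(4β)^j · √(π/(2β)), odd powers integrate to 0; here √(π/(2β)) = 0.88623.
Normalization: ∫|Ψ|² dx = 0.88623.
⟨x⟩ = 0.0000 and ⟨x²⟩ = 0.12500.
(Δx)² = 0.12500 − (0.0000)² = 0.12500.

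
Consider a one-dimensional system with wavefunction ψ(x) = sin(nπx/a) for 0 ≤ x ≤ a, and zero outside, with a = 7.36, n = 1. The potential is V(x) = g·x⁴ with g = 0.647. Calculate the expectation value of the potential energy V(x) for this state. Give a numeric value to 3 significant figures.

⟨V⟩ = ∫ V(x)·|ψ|² dx / ∫|ψ|² dx.
With sin²θ = (1 − cos2θ)/2 on 0 ≤ x ≤ a: ∫sin²(nπx/a) dx = a/2, ∫x·sin²(nπx/a) dx = a²/4, ∫x²·sin²(nπx/a) dx = a³·(1/6 − 1/(4n²π²)); higher powers xᵏ the same way, integrating xᵏ·cos(2nπx/a) by parts.
State is unnormalized: ∫|ψ|² dx = 3.6800, and ∫ψ*·V(x)·ψ dx = 797.01, so ⟨V⟩ = 797.01 / 3.6800.
⟨V⟩ = 216.58.

217.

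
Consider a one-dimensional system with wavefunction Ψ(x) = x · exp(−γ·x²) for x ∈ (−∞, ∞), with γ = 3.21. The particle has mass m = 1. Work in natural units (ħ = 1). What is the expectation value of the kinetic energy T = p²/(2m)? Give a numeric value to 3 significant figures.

T = −(ħ²/2m) d²/dx², so ⟨T⟩ = −(ħ²/2m) ∫ Ψ*·Ψ'' dx / ∫|Ψ|² dx; with m = 1.
Expand each integrand as polynomial × e^(−2γx²) and use ∫x^(2j)·e^(−2γx²) dx = (2j−1)!!/(4γ)^j · √(π/(2γ)), odd powers → 0; here √(π/(2γ)) = 0.69953. Differentiate with the product rule, d/dx e^(−γx²) = −2γx·e^(−γx²).
State is unnormalized: ∫|Ψ|² dx = 0.054481, and ∫Ψ*·(−ħ²/2m · Ψ'') dx = 0.26232, so ⟨T⟩ = 0.26232 / 0.054481.
⟨T⟩ = 4.8150.

4.82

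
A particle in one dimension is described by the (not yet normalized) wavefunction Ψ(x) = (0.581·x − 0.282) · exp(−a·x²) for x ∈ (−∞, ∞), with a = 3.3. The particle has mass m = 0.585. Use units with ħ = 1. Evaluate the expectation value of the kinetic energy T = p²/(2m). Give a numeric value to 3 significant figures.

4.19

T = −(ħ²/2m) d²/dx², so ⟨T⟩ = −(ħ²/2m) ∫ Ψ*·Ψ'' dx / ∫|Ψ|² dx; with m = 0.585.
Expand each integrand as polynomial × e^(−2ax²) and use ∫x^(2j)·e^(−2ax²) dx = (2j−1)!!/(4a)^j · √(π/(2a)), odd powers → 0; here √(π/(2a)) = 0.68993. Differentiate with the product rule, d/dx e^(−ax²) = −2ax·e^(−ax²).
State is unnormalized: ∫|Ψ|² dx = 0.072509, and ∫Ψ*·(−ħ²/2m · Ψ'') dx = 0.30404, so ⟨T⟩ = 0.30404 / 0.072509.
⟨T⟩ = 4.1931.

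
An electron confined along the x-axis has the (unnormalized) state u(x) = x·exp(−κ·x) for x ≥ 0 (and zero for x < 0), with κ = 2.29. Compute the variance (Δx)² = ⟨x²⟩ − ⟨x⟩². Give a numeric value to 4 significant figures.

0.1430

Compute ⟨x⟩ and ⟨x²⟩ separately, then (Δx)² = ⟨x²⟩ − ⟨x⟩².
Every integrand reduces to terms xʲ·e^(−2κx) on [0, ∞); use ∫₀^∞ xʲ·e^(−2κx) dx = j!/(2κ)^(j+1).
Normalization: ∫|u|² dx = 0.020818.
⟨x⟩ = 0.65502 and ⟨x²⟩ = 0.57207.
(Δx)² = 0.57207 − (0.65502)² = 0.14302.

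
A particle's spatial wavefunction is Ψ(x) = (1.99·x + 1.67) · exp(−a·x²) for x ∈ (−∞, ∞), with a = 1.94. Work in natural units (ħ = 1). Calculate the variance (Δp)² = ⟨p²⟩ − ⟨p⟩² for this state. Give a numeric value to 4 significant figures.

Compute ⟨p⟩ and ⟨p²⟩ separately; (Δp)² = ⟨p²⟩ − ⟨p⟩².
Expand each integrand as polynomial × e^(−2ax²) and use ∫x^(2j)·e^(−2ax²) dx = (2j−1)!!/(4a)^j · √(π/(2a)), odd powers → 0; here √(π/(2a)) = 0.89983. Differentiate with the product rule, d/dx e^(−ax²) = −2ax·e^(−ax²).
Normalization: ∫|Ψ|² dx = 2.9687.
⟨p⟩ = 0.0000 and ⟨p²⟩ = 2.5402.
(Δp)² = 2.5402 − (0.0000)² = 2.5402.

2.540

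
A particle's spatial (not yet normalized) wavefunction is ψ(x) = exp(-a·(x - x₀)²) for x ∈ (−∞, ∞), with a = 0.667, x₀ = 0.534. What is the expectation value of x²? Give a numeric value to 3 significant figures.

⟨x²⟩ = ∫ x²·|ψ|² dx / ∫|ψ|² dx (integrals over the domain).
Gaussian moments (u = x − x₀): ∫u^(2j)·e^(−2au²) du = (2j−1)!!/(4a)^j · √(π/(2a)), odd powers integrate to 0; here √(π/(2a)) = 1.5346.
State is unnormalized: ∫|ψ|² dx = 1.5346, and ∫ψ*·x²·ψ dx = 1.0128, so ⟨x²⟩ = 1.0128 / 1.5346.
⟨x²⟩ = 0.65997.

0.660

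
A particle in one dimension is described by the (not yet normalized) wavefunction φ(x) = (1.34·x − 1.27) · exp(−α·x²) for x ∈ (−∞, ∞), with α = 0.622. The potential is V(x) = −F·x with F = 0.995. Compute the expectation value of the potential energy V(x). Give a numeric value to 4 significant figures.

0.5830

⟨V⟩ = ∫ V(x)·|φ|² dx / ∫|φ|² dx.
Expand each integrand as polynomial × e^(−2αx²) and use ∫x^(2j)·e^(−2αx²) dx = (2j−1)!!/(4α)^j · √(π/(2α)), odd powers → 0; here √(π/(2α)) = 1.5891.
State is unnormalized: ∫|φ|² dx = 3.7100, and ∫φ*·V(x)·φ dx = 2.1631, so ⟨V⟩ = 2.1631 / 3.7100.
⟨V⟩ = 0.58304.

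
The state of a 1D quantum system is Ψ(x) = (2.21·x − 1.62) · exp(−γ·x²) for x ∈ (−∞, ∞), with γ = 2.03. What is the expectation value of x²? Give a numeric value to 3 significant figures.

⟨x²⟩ = ∫ x²·|Ψ|² dx / ∫|Ψ|² dx (integrals over the domain).
Expand each integrand as polynomial × e^(−2γx²) and use ∫x^(2j)·e^(−2γx²) dx = (2j−1)!!/(4γ)^j · √(π/(2γ)), odd powers → 0; here √(π/(2γ)) = 0.87965.
State is unnormalized: ∫|Ψ|² dx = 2.8377, and ∫Ψ*·x²·Ψ dx = 0.47979, so ⟨x²⟩ = 0.47979 / 2.8377.
⟨x²⟩ = 0.16908.

0.169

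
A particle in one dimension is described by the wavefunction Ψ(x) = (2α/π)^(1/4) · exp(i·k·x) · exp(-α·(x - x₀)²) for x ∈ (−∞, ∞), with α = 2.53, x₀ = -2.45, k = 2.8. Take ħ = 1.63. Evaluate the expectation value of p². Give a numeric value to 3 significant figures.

27.6

p² Ψ = −ħ² d²Ψ/dx²; ⟨p²⟩ = −ħ² ∫ Ψ*·Ψ'' dx.
Gaussian moments (u = x − x₀): ∫u^(2j)·e^(−2αu²) du = (2j−1)!!/(4α)^j · √(π/(2α)), odd powers integrate to 0; here √(π/(2α)) = 0.78795. Derivatives: Ψ′ = (ik − 2αu)·Ψ, Ψ″ = ((ik − 2αu)² − 2α)·Ψ; the odd-in-u pieces drop out.
⟨p²⟩ = 27.552.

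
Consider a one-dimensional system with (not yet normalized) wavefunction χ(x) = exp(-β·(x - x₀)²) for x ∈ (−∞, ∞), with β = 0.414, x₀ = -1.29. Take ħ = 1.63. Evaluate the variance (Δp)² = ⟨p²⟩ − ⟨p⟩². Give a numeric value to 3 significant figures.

Compute ⟨p⟩ and ⟨p²⟩ separately; (Δp)² = ⟨p²⟩ − ⟨p⟩².
Gaussian moments (u = x − x₀): ∫u^(2j)·e^(−2βu²) du = (2j−1)!!/(4β)^j · √(π/(2β)), odd powers integrate to 0; here √(π/(2β)) = 1.9479. Derivatives: d/dx e^(−βu²) = −2βu·e^(−βu²), d²/dx² e^(−βu²) = (4β²u² − 2β)·e^(−βu²).
Normalization: ∫|χ|² dx = 1.9479.
⟨p⟩ = 0.0000 and ⟨p²⟩ = 1.1000.
(Δp)² = 1.1000 − (0.0000)² = 1.1000.

1.10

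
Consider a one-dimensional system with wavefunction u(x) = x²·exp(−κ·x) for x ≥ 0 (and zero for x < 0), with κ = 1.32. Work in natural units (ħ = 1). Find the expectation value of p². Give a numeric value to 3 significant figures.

0.581

p² u = −ħ² d²u/dx²; ⟨p²⟩ = −ħ² ∫ u*·u'' dx / ∫|u|² dx.
Differentiate x²·exp(−κ·x) with the product rule; every integrand then reduces to terms xʲ·e^(−2κx) on [0, ∞), with ∫₀^∞ xʲ·e^(−2κx) dx = j!/(2κ)^(j+1).
State is unnormalized: ∫|u|² dx = 0.18715, and ∫u*·(−ħ² u'') dx = 0.10870, so ⟨p²⟩ = 0.10870 / 0.18715.
⟨p²⟩ = 0.58080.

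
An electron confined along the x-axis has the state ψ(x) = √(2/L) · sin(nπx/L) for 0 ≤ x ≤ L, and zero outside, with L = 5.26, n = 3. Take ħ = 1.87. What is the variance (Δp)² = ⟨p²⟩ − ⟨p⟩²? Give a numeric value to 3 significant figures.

11.2

Compute ⟨p⟩ and ⟨p²⟩ separately; (Δp)² = ⟨p²⟩ − ⟨p⟩².
d/dx sin(nπx/L) = (nπ/L)·cos(nπx/L) and d²/dx² sin(nπx/L) = −(nπ/L)²·sin(nπx/L); on 0 ≤ x ≤ L, ∫sin²(nπx/L) dx = L/2 and ∫sin(nπx/L)·cos(nπx/L) dx = 0.
⟨p⟩ = 0.0000 and ⟨p²⟩ = 11.227.
(Δp)² = 11.227 − (0.0000)² = 11.227.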